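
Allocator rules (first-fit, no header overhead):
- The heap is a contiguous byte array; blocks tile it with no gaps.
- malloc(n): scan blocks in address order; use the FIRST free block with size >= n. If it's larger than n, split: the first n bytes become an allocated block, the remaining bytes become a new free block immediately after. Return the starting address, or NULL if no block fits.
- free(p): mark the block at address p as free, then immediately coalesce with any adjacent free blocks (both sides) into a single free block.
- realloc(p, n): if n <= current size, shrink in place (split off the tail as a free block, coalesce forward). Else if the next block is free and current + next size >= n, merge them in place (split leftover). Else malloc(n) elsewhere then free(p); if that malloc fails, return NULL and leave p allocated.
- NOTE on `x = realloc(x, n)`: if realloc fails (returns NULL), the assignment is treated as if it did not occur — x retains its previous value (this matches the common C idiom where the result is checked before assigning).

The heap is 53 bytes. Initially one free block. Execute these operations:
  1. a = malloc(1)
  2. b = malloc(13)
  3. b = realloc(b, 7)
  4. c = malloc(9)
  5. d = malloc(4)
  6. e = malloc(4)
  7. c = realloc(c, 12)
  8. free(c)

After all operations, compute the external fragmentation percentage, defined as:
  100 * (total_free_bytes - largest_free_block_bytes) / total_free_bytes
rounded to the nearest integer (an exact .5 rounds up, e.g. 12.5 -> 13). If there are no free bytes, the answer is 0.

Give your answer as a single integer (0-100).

Answer: 24

Derivation:
Op 1: a = malloc(1) -> a = 0; heap: [0-0 ALLOC][1-52 FREE]
Op 2: b = malloc(13) -> b = 1; heap: [0-0 ALLOC][1-13 ALLOC][14-52 FREE]
Op 3: b = realloc(b, 7) -> b = 1; heap: [0-0 ALLOC][1-7 ALLOC][8-52 FREE]
Op 4: c = malloc(9) -> c = 8; heap: [0-0 ALLOC][1-7 ALLOC][8-16 ALLOC][17-52 FREE]
Op 5: d = malloc(4) -> d = 17; heap: [0-0 ALLOC][1-7 ALLOC][8-16 ALLOC][17-20 ALLOC][21-52 FREE]
Op 6: e = malloc(4) -> e = 21; heap: [0-0 ALLOC][1-7 ALLOC][8-16 ALLOC][17-20 ALLOC][21-24 ALLOC][25-52 FREE]
Op 7: c = realloc(c, 12) -> c = 25; heap: [0-0 ALLOC][1-7 ALLOC][8-16 FREE][17-20 ALLOC][21-24 ALLOC][25-36 ALLOC][37-52 FREE]
Op 8: free(c) -> (freed c); heap: [0-0 ALLOC][1-7 ALLOC][8-16 FREE][17-20 ALLOC][21-24 ALLOC][25-52 FREE]
Free blocks: [9 28] total_free=37 largest=28 -> 100*(37-28)/37 = 900/37 ≈ 24.324 -> rounds to 24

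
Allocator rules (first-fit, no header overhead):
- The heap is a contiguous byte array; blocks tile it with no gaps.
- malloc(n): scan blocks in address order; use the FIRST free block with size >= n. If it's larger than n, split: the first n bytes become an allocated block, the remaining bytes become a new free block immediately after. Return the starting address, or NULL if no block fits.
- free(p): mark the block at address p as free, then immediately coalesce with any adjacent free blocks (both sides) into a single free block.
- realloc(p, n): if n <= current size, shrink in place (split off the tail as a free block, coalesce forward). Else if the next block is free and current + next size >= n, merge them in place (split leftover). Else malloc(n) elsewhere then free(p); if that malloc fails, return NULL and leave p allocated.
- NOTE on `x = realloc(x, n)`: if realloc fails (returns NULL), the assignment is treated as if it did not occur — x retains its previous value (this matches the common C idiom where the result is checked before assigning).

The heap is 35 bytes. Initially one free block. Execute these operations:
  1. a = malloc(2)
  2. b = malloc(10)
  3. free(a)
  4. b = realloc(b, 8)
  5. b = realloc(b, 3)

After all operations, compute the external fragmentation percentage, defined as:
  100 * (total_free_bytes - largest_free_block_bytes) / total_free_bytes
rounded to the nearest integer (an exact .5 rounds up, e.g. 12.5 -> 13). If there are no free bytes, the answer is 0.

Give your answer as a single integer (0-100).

Answer: 6

Derivation:
Op 1: a = malloc(2) -> a = 0; heap: [0-1 ALLOC][2-34 FREE]
Op 2: b = malloc(10) -> b = 2; heap: [0-1 ALLOC][2-11 ALLOC][12-34 FREE]
Op 3: free(a) -> (freed a); heap: [0-1 FREE][2-11 ALLOC][12-34 FREE]
Op 4: b = realloc(b, 8) -> b = 2; heap: [0-1 FREE][2-9 ALLOC][10-34 FREE]
Op 5: b = realloc(b, 3) -> b = 2; heap: [0-1 FREE][2-4 ALLOC][5-34 FREE]
Free blocks: [2 30] total_free=32 largest=30 -> 100*(32-30)/32 = 200/32 = 6.25 -> rounds to 6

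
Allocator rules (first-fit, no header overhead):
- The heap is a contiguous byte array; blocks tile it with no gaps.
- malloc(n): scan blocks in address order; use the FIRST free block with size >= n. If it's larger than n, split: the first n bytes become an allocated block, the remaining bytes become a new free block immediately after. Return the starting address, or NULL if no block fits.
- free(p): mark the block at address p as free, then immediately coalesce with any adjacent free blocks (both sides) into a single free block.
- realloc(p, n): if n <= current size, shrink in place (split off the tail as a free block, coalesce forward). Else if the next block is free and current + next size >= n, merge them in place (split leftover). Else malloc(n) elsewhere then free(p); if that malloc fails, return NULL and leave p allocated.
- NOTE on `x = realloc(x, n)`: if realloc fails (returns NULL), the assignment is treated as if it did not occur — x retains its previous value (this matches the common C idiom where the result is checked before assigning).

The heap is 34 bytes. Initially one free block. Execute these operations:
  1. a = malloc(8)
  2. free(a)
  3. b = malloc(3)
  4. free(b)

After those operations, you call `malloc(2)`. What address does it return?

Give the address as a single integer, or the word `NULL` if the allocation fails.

Answer: 0

Derivation:
Op 1: a = malloc(8) -> a = 0; heap: [0-7 ALLOC][8-33 FREE]
Op 2: free(a) -> (freed a); heap: [0-33 FREE]
Op 3: b = malloc(3) -> b = 0; heap: [0-2 ALLOC][3-33 FREE]
Op 4: free(b) -> (freed b); heap: [0-33 FREE]
malloc(2): first-fit scan over [0-33 FREE] -> 0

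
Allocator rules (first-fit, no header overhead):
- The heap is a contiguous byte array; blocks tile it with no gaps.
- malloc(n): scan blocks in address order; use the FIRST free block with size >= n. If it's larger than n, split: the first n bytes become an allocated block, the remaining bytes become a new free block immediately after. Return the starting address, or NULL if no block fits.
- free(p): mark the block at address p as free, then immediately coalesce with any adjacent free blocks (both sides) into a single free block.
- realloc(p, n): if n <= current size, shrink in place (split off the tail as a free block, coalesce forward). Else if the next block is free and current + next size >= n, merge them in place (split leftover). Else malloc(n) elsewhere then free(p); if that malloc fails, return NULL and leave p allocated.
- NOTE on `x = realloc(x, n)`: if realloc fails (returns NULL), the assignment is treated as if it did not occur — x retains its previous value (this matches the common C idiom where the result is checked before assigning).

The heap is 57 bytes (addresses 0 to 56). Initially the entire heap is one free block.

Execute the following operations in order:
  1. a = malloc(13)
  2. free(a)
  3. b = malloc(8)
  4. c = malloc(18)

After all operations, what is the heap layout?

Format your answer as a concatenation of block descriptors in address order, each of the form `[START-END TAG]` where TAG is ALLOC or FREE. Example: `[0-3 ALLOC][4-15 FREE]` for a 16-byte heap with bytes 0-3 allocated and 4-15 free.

Answer: [0-7 ALLOC][8-25 ALLOC][26-56 FREE]

Derivation:
Op 1: a = malloc(13) -> a = 0; heap: [0-12 ALLOC][13-56 FREE]
Op 2: free(a) -> (freed a); heap: [0-56 FREE]
Op 3: b = malloc(8) -> b = 0; heap: [0-7 ALLOC][8-56 FREE]
Op 4: c = malloc(18) -> c = 8; heap: [0-7 ALLOC][8-25 ALLOC][26-56 FREE]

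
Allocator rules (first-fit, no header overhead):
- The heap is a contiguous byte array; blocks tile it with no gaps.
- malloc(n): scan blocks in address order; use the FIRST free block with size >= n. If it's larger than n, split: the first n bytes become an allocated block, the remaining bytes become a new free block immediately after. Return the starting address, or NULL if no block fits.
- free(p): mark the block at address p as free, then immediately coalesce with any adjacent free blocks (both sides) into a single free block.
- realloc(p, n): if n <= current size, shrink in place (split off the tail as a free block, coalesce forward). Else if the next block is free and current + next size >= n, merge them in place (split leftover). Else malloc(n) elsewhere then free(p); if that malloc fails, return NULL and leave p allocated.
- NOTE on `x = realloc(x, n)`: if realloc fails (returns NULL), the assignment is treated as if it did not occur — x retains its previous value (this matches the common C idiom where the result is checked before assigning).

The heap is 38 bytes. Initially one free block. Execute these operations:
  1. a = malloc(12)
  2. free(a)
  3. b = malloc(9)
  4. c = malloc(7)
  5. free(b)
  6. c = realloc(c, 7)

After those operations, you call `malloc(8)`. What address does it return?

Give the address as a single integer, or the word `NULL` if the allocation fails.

Op 1: a = malloc(12) -> a = 0; heap: [0-11 ALLOC][12-37 FREE]
Op 2: free(a) -> (freed a); heap: [0-37 FREE]
Op 3: b = malloc(9) -> b = 0; heap: [0-8 ALLOC][9-37 FREE]
Op 4: c = malloc(7) -> c = 9; heap: [0-8 ALLOC][9-15 ALLOC][16-37 FREE]
Op 5: free(b) -> (freed b); heap: [0-8 FREE][9-15 ALLOC][16-37 FREE]
Op 6: c = realloc(c, 7) -> c = 9; heap: [0-8 FREE][9-15 ALLOC][16-37 FREE]
malloc(8): first-fit scan over [0-8 FREE][9-15 ALLOC][16-37 FREE] -> 0

Answer: 0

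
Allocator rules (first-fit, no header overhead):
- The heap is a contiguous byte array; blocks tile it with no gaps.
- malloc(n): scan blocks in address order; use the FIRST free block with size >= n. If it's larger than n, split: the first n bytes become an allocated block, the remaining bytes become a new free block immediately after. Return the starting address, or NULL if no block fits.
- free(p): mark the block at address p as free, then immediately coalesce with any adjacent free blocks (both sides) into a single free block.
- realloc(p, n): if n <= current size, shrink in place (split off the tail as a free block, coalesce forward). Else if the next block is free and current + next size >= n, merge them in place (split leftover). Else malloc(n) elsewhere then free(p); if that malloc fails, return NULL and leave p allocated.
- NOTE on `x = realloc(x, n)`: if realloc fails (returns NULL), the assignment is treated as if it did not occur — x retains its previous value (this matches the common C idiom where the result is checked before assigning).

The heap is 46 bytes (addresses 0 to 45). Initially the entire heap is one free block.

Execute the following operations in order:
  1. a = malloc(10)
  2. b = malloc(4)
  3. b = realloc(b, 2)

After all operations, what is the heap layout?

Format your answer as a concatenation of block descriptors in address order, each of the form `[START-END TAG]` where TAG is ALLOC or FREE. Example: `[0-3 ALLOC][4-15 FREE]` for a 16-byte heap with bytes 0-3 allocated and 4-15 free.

Op 1: a = malloc(10) -> a = 0; heap: [0-9 ALLOC][10-45 FREE]
Op 2: b = malloc(4) -> b = 10; heap: [0-9 ALLOC][10-13 ALLOC][14-45 FREE]
Op 3: b = realloc(b, 2) -> b = 10; heap: [0-9 ALLOC][10-11 ALLOC][12-45 FREE]

Answer: [0-9 ALLOC][10-11 ALLOC][12-45 FREE]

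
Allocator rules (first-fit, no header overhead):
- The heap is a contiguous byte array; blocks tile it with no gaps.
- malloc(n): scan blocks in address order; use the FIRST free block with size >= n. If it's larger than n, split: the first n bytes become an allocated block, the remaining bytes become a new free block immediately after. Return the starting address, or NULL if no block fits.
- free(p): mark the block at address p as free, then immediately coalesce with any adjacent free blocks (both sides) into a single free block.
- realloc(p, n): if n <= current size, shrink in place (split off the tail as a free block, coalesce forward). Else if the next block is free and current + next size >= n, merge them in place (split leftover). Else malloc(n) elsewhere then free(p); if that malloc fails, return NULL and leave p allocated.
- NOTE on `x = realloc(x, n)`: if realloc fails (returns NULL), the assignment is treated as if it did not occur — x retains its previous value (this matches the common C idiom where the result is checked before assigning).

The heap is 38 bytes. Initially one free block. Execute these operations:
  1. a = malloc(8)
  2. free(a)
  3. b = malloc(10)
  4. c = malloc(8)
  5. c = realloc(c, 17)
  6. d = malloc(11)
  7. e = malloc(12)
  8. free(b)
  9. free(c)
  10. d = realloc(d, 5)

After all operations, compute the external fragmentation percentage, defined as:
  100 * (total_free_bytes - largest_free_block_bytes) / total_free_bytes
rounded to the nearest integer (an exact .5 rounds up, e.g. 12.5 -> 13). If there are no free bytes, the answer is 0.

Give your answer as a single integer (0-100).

Answer: 18

Derivation:
Op 1: a = malloc(8) -> a = 0; heap: [0-7 ALLOC][8-37 FREE]
Op 2: free(a) -> (freed a); heap: [0-37 FREE]
Op 3: b = malloc(10) -> b = 0; heap: [0-9 ALLOC][10-37 FREE]
Op 4: c = malloc(8) -> c = 10; heap: [0-9 ALLOC][10-17 ALLOC][18-37 FREE]
Op 5: c = realloc(c, 17) -> c = 10; heap: [0-9 ALLOC][10-26 ALLOC][27-37 FREE]
Op 6: d = malloc(11) -> d = 27; heap: [0-9 ALLOC][10-26 ALLOC][27-37 ALLOC]
Op 7: e = malloc(12) -> e = NULL; heap: [0-9 ALLOC][10-26 ALLOC][27-37 ALLOC]
Op 8: free(b) -> (freed b); heap: [0-9 FREE][10-26 ALLOC][27-37 ALLOC]
Op 9: free(c) -> (freed c); heap: [0-26 FREE][27-37 ALLOC]
Op 10: d = realloc(d, 5) -> d = 27; heap: [0-26 FREE][27-31 ALLOC][32-37 FREE]
Free blocks: [27 6] total_free=33 largest=27 -> 100*(33-27)/33 = 600/33 ≈ 18.182 -> rounds to 18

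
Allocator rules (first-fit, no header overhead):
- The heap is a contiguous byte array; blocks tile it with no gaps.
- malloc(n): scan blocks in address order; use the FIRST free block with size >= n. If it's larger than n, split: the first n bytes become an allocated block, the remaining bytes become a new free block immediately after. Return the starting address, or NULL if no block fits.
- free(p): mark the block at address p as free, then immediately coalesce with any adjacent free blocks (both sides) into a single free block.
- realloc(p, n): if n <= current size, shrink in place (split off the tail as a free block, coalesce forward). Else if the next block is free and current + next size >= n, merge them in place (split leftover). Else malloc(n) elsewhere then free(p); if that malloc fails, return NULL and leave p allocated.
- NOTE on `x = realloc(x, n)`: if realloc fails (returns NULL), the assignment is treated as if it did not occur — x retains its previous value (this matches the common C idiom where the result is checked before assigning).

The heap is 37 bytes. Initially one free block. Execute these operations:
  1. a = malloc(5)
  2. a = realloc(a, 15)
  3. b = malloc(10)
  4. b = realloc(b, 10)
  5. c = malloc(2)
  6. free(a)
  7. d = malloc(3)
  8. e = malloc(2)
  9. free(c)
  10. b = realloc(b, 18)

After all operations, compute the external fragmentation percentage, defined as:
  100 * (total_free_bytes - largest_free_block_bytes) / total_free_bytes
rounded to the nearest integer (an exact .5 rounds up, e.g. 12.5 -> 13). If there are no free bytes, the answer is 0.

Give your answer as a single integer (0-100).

Op 1: a = malloc(5) -> a = 0; heap: [0-4 ALLOC][5-36 FREE]
Op 2: a = realloc(a, 15) -> a = 0; heap: [0-14 ALLOC][15-36 FREE]
Op 3: b = malloc(10) -> b = 15; heap: [0-14 ALLOC][15-24 ALLOC][25-36 FREE]
Op 4: b = realloc(b, 10) -> b = 15; heap: [0-14 ALLOC][15-24 ALLOC][25-36 FREE]
Op 5: c = malloc(2) -> c = 25; heap: [0-14 ALLOC][15-24 ALLOC][25-26 ALLOC][27-36 FREE]
Op 6: free(a) -> (freed a); heap: [0-14 FREE][15-24 ALLOC][25-26 ALLOC][27-36 FREE]
Op 7: d = malloc(3) -> d = 0; heap: [0-2 ALLOC][3-14 FREE][15-24 ALLOC][25-26 ALLOC][27-36 FREE]
Op 8: e = malloc(2) -> e = 3; heap: [0-2 ALLOC][3-4 ALLOC][5-14 FREE][15-24 ALLOC][25-26 ALLOC][27-36 FREE]
Op 9: free(c) -> (freed c); heap: [0-2 ALLOC][3-4 ALLOC][5-14 FREE][15-24 ALLOC][25-36 FREE]
Op 10: b = realloc(b, 18) -> b = 15; heap: [0-2 ALLOC][3-4 ALLOC][5-14 FREE][15-32 ALLOC][33-36 FREE]
Free blocks: [10 4] total_free=14 largest=10 -> 100*(14-10)/14 = 400/14 ≈ 28.571 -> rounds to 29

Answer: 29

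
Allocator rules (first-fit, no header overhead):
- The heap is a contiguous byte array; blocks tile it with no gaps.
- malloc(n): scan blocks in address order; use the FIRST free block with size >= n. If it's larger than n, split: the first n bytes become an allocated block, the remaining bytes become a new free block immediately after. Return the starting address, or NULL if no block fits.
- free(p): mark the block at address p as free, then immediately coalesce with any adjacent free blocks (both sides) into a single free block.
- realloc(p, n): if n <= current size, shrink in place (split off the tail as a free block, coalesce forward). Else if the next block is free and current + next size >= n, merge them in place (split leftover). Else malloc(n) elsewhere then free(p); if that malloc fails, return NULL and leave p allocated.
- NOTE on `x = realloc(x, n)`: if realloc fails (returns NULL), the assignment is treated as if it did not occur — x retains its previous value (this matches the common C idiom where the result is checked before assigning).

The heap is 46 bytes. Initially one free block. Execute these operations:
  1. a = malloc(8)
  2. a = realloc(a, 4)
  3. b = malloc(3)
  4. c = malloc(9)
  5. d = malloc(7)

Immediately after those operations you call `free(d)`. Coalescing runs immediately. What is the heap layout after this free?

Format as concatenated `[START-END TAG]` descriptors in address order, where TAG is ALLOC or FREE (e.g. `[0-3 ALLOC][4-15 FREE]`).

Answer: [0-3 ALLOC][4-6 ALLOC][7-15 ALLOC][16-45 FREE]

Derivation:
Op 1: a = malloc(8) -> a = 0; heap: [0-7 ALLOC][8-45 FREE]
Op 2: a = realloc(a, 4) -> a = 0; heap: [0-3 ALLOC][4-45 FREE]
Op 3: b = malloc(3) -> b = 4; heap: [0-3 ALLOC][4-6 ALLOC][7-45 FREE]
Op 4: c = malloc(9) -> c = 7; heap: [0-3 ALLOC][4-6 ALLOC][7-15 ALLOC][16-45 FREE]
Op 5: d = malloc(7) -> d = 16; heap: [0-3 ALLOC][4-6 ALLOC][7-15 ALLOC][16-22 ALLOC][23-45 FREE]
free(d): d = 16 -> block [16-22 ALLOC]; mark free, coalesce with adjacent free neighbors -> [0-3 ALLOC][4-6 ALLOC][7-15 ALLOC][16-45 FREE]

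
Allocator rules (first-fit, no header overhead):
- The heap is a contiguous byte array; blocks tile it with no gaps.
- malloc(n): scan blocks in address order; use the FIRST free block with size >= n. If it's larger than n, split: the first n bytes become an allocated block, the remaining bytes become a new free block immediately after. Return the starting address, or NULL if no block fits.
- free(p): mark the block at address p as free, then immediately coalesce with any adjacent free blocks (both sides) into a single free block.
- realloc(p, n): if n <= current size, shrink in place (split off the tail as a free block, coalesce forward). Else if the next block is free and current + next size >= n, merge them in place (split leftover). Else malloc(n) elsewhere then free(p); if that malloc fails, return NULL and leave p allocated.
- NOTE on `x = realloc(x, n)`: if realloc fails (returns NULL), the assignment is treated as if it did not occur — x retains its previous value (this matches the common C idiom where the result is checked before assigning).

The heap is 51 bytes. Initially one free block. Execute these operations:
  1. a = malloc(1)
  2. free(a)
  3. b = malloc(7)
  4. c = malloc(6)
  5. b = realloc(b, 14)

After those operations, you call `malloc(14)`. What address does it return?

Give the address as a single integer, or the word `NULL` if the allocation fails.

Answer: 27

Derivation:
Op 1: a = malloc(1) -> a = 0; heap: [0-0 ALLOC][1-50 FREE]
Op 2: free(a) -> (freed a); heap: [0-50 FREE]
Op 3: b = malloc(7) -> b = 0; heap: [0-6 ALLOC][7-50 FREE]
Op 4: c = malloc(6) -> c = 7; heap: [0-6 ALLOC][7-12 ALLOC][13-50 FREE]
Op 5: b = realloc(b, 14) -> b = 13; heap: [0-6 FREE][7-12 ALLOC][13-26 ALLOC][27-50 FREE]
malloc(14): first-fit scan over [0-6 FREE][7-12 ALLOC][13-26 ALLOC][27-50 FREE] -> 27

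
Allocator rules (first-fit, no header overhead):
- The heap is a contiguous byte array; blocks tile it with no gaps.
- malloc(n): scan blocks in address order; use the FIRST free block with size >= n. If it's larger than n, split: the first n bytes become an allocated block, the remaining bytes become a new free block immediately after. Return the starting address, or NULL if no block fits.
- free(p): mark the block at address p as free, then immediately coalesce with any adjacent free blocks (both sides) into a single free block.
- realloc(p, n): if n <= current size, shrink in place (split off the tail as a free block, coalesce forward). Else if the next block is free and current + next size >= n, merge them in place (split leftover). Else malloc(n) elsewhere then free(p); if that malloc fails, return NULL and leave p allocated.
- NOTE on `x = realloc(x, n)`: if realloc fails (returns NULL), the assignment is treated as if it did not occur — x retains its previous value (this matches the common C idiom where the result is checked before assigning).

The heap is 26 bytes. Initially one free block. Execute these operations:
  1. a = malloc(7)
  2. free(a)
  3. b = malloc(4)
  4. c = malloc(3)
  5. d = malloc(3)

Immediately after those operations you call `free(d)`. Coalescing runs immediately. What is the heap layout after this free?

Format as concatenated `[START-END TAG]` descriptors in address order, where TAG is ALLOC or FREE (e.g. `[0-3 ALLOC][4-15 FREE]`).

Op 1: a = malloc(7) -> a = 0; heap: [0-6 ALLOC][7-25 FREE]
Op 2: free(a) -> (freed a); heap: [0-25 FREE]
Op 3: b = malloc(4) -> b = 0; heap: [0-3 ALLOC][4-25 FREE]
Op 4: c = malloc(3) -> c = 4; heap: [0-3 ALLOC][4-6 ALLOC][7-25 FREE]
Op 5: d = malloc(3) -> d = 7; heap: [0-3 ALLOC][4-6 ALLOC][7-9 ALLOC][10-25 FREE]
free(d): d = 7 -> block [7-9 ALLOC]; mark free, coalesce with adjacent free neighbors -> [0-3 ALLOC][4-6 ALLOC][7-25 FREE]

Answer: [0-3 ALLOC][4-6 ALLOC][7-25 FREE]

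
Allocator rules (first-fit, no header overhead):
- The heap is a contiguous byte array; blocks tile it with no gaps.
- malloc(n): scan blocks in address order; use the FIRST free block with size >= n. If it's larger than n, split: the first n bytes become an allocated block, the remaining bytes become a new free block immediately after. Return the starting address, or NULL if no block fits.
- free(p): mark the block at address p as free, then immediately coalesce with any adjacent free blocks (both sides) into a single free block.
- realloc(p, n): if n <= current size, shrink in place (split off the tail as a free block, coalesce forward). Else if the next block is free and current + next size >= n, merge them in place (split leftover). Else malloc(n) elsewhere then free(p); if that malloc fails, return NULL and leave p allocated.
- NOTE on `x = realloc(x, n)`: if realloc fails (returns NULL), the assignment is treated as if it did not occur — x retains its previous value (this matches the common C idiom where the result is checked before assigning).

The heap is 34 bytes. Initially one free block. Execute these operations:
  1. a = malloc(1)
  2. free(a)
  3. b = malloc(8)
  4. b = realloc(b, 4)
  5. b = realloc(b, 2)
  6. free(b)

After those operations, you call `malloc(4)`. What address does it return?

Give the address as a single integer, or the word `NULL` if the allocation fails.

Answer: 0

Derivation:
Op 1: a = malloc(1) -> a = 0; heap: [0-0 ALLOC][1-33 FREE]
Op 2: free(a) -> (freed a); heap: [0-33 FREE]
Op 3: b = malloc(8) -> b = 0; heap: [0-7 ALLOC][8-33 FREE]
Op 4: b = realloc(b, 4) -> b = 0; heap: [0-3 ALLOC][4-33 FREE]
Op 5: b = realloc(b, 2) -> b = 0; heap: [0-1 ALLOC][2-33 FREE]
Op 6: free(b) -> (freed b); heap: [0-33 FREE]
malloc(4): first-fit scan over [0-33 FREE] -> 0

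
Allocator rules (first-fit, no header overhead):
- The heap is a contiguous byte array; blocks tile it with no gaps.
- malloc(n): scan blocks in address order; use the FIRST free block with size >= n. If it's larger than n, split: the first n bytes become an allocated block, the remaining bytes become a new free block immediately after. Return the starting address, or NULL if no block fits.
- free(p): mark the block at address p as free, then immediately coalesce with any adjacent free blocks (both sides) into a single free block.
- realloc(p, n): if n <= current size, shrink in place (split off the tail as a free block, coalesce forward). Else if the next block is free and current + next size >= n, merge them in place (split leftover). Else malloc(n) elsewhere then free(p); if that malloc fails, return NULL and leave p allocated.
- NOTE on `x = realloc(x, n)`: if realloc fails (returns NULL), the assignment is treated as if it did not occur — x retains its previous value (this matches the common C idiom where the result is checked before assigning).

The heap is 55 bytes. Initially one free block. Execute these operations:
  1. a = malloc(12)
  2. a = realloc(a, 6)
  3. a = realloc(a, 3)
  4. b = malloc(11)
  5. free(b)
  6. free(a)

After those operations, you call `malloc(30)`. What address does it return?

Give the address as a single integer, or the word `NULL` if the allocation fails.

Answer: 0

Derivation:
Op 1: a = malloc(12) -> a = 0; heap: [0-11 ALLOC][12-54 FREE]
Op 2: a = realloc(a, 6) -> a = 0; heap: [0-5 ALLOC][6-54 FREE]
Op 3: a = realloc(a, 3) -> a = 0; heap: [0-2 ALLOC][3-54 FREE]
Op 4: b = malloc(11) -> b = 3; heap: [0-2 ALLOC][3-13 ALLOC][14-54 FREE]
Op 5: free(b) -> (freed b); heap: [0-2 ALLOC][3-54 FREE]
Op 6: free(a) -> (freed a); heap: [0-54 FREE]
malloc(30): first-fit scan over [0-54 FREE] -> 0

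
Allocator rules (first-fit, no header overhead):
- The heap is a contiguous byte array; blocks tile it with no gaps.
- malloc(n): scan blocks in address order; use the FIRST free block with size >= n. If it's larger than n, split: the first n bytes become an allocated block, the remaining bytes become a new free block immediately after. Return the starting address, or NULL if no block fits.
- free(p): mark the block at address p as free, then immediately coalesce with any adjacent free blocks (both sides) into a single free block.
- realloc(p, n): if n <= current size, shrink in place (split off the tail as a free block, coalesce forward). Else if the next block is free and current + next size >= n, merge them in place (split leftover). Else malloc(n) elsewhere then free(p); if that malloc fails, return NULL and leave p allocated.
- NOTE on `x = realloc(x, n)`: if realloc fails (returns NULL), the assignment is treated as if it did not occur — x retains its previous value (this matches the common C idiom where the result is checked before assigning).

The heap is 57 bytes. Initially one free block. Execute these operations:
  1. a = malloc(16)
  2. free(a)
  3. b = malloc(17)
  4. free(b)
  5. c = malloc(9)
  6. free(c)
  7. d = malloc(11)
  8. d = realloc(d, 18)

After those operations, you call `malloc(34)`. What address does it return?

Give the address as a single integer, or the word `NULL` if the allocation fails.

Op 1: a = malloc(16) -> a = 0; heap: [0-15 ALLOC][16-56 FREE]
Op 2: free(a) -> (freed a); heap: [0-56 FREE]
Op 3: b = malloc(17) -> b = 0; heap: [0-16 ALLOC][17-56 FREE]
Op 4: free(b) -> (freed b); heap: [0-56 FREE]
Op 5: c = malloc(9) -> c = 0; heap: [0-8 ALLOC][9-56 FREE]
Op 6: free(c) -> (freed c); heap: [0-56 FREE]
Op 7: d = malloc(11) -> d = 0; heap: [0-10 ALLOC][11-56 FREE]
Op 8: d = realloc(d, 18) -> d = 0; heap: [0-17 ALLOC][18-56 FREE]
malloc(34): first-fit scan over [0-17 ALLOC][18-56 FREE] -> 18

Answer: 18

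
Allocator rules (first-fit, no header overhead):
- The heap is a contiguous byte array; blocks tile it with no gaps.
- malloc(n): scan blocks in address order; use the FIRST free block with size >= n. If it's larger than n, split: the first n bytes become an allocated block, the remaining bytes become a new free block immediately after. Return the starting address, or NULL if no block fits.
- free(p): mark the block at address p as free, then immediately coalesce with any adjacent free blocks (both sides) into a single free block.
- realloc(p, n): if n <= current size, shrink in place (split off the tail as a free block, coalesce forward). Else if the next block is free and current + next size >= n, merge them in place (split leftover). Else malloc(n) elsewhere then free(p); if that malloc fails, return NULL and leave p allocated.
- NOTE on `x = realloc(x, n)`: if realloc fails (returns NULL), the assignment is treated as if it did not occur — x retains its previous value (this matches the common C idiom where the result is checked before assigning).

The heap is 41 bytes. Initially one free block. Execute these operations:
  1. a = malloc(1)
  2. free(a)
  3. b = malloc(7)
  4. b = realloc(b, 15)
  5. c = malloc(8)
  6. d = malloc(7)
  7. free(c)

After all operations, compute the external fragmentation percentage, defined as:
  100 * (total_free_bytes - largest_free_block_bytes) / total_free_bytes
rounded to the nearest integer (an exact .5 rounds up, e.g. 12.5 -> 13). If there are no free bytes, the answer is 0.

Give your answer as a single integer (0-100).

Op 1: a = malloc(1) -> a = 0; heap: [0-0 ALLOC][1-40 FREE]
Op 2: free(a) -> (freed a); heap: [0-40 FREE]
Op 3: b = malloc(7) -> b = 0; heap: [0-6 ALLOC][7-40 FREE]
Op 4: b = realloc(b, 15) -> b = 0; heap: [0-14 ALLOC][15-40 FREE]
Op 5: c = malloc(8) -> c = 15; heap: [0-14 ALLOC][15-22 ALLOC][23-40 FREE]
Op 6: d = malloc(7) -> d = 23; heap: [0-14 ALLOC][15-22 ALLOC][23-29 ALLOC][30-40 FREE]
Op 7: free(c) -> (freed c); heap: [0-14 ALLOC][15-22 FREE][23-29 ALLOC][30-40 FREE]
Free blocks: [8 11] total_free=19 largest=11 -> 100*(19-11)/19 = 800/19 ≈ 42.105 -> rounds to 42

Answer: 42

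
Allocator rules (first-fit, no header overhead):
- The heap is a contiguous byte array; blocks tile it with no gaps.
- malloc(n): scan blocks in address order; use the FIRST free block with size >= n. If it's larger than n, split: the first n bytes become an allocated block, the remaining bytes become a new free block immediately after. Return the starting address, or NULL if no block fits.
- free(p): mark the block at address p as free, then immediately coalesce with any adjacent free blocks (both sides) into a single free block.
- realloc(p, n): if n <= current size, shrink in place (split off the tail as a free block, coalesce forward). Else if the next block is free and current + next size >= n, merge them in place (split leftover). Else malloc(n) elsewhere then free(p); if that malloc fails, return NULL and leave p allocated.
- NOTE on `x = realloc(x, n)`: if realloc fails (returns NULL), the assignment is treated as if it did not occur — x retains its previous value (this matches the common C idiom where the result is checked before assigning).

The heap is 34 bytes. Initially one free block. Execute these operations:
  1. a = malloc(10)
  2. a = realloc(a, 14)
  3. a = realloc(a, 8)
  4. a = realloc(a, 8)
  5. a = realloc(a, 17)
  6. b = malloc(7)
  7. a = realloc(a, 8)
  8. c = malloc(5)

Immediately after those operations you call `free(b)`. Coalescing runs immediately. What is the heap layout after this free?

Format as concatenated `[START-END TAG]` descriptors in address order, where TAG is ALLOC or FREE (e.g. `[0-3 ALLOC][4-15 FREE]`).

Op 1: a = malloc(10) -> a = 0; heap: [0-9 ALLOC][10-33 FREE]
Op 2: a = realloc(a, 14) -> a = 0; heap: [0-13 ALLOC][14-33 FREE]
Op 3: a = realloc(a, 8) -> a = 0; heap: [0-7 ALLOC][8-33 FREE]
Op 4: a = realloc(a, 8) -> a = 0; heap: [0-7 ALLOC][8-33 FREE]
Op 5: a = realloc(a, 17) -> a = 0; heap: [0-16 ALLOC][17-33 FREE]
Op 6: b = malloc(7) -> b = 17; heap: [0-16 ALLOC][17-23 ALLOC][24-33 FREE]
Op 7: a = realloc(a, 8) -> a = 0; heap: [0-7 ALLOC][8-16 FREE][17-23 ALLOC][24-33 FREE]
Op 8: c = malloc(5) -> c = 8; heap: [0-7 ALLOC][8-12 ALLOC][13-16 FREE][17-23 ALLOC][24-33 FREE]
free(b): b = 17 -> block [17-23 ALLOC]; mark free, coalesce with adjacent free neighbors -> [0-7 ALLOC][8-12 ALLOC][13-33 FREE]

Answer: [0-7 ALLOC][8-12 ALLOC][13-33 FREE]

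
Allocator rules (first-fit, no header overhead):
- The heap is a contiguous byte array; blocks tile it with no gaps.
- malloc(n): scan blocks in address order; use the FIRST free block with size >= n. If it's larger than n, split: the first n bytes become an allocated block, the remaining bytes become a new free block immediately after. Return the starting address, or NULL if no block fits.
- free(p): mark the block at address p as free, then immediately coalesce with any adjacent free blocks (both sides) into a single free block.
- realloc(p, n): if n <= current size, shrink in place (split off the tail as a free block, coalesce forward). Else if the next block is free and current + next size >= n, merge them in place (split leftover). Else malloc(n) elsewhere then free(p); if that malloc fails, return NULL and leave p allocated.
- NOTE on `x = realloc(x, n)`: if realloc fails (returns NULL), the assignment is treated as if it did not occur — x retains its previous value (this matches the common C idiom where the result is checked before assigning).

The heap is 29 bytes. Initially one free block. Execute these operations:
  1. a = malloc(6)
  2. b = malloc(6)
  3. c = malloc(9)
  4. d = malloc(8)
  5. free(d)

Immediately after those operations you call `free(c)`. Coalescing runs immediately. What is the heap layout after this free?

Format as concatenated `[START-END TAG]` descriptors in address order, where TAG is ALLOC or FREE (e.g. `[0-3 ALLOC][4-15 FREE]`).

Op 1: a = malloc(6) -> a = 0; heap: [0-5 ALLOC][6-28 FREE]
Op 2: b = malloc(6) -> b = 6; heap: [0-5 ALLOC][6-11 ALLOC][12-28 FREE]
Op 3: c = malloc(9) -> c = 12; heap: [0-5 ALLOC][6-11 ALLOC][12-20 ALLOC][21-28 FREE]
Op 4: d = malloc(8) -> d = 21; heap: [0-5 ALLOC][6-11 ALLOC][12-20 ALLOC][21-28 ALLOC]
Op 5: free(d) -> (freed d); heap: [0-5 ALLOC][6-11 ALLOC][12-20 ALLOC][21-28 FREE]
free(c): c = 12 -> block [12-20 ALLOC]; mark free, coalesce with adjacent free neighbors -> [0-5 ALLOC][6-11 ALLOC][12-28 FREE]

Answer: [0-5 ALLOC][6-11 ALLOC][12-28 FREE]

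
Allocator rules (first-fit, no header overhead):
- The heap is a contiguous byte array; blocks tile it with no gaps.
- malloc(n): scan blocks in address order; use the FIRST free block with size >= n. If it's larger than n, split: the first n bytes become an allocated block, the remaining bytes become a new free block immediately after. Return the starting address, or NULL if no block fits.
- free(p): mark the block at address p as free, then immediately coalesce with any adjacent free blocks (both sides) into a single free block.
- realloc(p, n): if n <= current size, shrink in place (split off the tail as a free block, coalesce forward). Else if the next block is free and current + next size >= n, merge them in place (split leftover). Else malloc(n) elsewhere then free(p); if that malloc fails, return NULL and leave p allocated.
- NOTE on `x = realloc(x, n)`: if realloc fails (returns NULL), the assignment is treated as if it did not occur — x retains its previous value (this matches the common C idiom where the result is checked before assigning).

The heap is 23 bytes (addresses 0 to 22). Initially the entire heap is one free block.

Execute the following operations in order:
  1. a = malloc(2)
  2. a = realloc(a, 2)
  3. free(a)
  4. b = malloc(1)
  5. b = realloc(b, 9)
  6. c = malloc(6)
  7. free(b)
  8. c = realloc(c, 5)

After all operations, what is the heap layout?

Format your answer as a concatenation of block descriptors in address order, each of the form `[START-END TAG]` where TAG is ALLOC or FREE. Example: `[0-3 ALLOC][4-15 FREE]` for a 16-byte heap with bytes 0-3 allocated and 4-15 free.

Answer: [0-8 FREE][9-13 ALLOC][14-22 FREE]

Derivation:
Op 1: a = malloc(2) -> a = 0; heap: [0-1 ALLOC][2-22 FREE]
Op 2: a = realloc(a, 2) -> a = 0; heap: [0-1 ALLOC][2-22 FREE]
Op 3: free(a) -> (freed a); heap: [0-22 FREE]
Op 4: b = malloc(1) -> b = 0; heap: [0-0 ALLOC][1-22 FREE]
Op 5: b = realloc(b, 9) -> b = 0; heap: [0-8 ALLOC][9-22 FREE]
Op 6: c = malloc(6) -> c = 9; heap: [0-8 ALLOC][9-14 ALLOC][15-22 FREE]
Op 7: free(b) -> (freed b); heap: [0-8 FREE][9-14 ALLOC][15-22 FREE]
Op 8: c = realloc(c, 5) -> c = 9; heap: [0-8 FREE][9-13 ALLOC][14-22 FREE]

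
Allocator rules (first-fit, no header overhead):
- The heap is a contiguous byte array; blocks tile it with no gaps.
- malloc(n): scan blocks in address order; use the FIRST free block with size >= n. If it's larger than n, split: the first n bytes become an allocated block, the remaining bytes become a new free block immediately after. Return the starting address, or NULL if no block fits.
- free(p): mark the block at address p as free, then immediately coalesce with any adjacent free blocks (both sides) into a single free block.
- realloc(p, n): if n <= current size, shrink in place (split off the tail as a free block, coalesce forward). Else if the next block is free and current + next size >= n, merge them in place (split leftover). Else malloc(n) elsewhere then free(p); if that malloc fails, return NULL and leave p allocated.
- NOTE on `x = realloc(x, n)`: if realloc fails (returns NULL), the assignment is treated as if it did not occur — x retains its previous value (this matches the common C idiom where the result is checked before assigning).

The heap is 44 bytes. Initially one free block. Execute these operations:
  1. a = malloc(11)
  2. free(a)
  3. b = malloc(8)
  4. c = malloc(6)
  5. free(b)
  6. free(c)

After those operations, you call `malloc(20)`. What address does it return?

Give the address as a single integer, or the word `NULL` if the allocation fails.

Answer: 0

Derivation:
Op 1: a = malloc(11) -> a = 0; heap: [0-10 ALLOC][11-43 FREE]
Op 2: free(a) -> (freed a); heap: [0-43 FREE]
Op 3: b = malloc(8) -> b = 0; heap: [0-7 ALLOC][8-43 FREE]
Op 4: c = malloc(6) -> c = 8; heap: [0-7 ALLOC][8-13 ALLOC][14-43 FREE]
Op 5: free(b) -> (freed b); heap: [0-7 FREE][8-13 ALLOC][14-43 FREE]
Op 6: free(c) -> (freed c); heap: [0-43 FREE]
malloc(20): first-fit scan over [0-43 FREE] -> 0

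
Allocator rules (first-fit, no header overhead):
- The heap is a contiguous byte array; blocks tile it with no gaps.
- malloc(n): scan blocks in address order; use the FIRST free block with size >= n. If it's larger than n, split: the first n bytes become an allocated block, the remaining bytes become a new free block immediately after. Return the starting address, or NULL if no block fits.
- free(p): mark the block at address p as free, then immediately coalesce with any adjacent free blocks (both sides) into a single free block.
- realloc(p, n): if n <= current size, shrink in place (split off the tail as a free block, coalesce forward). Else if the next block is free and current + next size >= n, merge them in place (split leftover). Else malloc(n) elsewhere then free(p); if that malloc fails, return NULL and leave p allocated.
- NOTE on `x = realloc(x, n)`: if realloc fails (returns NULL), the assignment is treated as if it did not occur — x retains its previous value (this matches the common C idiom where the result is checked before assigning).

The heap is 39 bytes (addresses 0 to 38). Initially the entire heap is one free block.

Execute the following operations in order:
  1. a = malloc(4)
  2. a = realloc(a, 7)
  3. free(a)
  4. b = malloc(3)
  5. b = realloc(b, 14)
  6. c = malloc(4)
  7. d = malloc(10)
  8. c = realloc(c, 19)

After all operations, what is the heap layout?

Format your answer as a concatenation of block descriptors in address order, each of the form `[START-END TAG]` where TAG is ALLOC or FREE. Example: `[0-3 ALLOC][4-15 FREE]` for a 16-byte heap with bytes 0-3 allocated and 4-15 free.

Op 1: a = malloc(4) -> a = 0; heap: [0-3 ALLOC][4-38 FREE]
Op 2: a = realloc(a, 7) -> a = 0; heap: [0-6 ALLOC][7-38 FREE]
Op 3: free(a) -> (freed a); heap: [0-38 FREE]
Op 4: b = malloc(3) -> b = 0; heap: [0-2 ALLOC][3-38 FREE]
Op 5: b = realloc(b, 14) -> b = 0; heap: [0-13 ALLOC][14-38 FREE]
Op 6: c = malloc(4) -> c = 14; heap: [0-13 ALLOC][14-17 ALLOC][18-38 FREE]
Op 7: d = malloc(10) -> d = 18; heap: [0-13 ALLOC][14-17 ALLOC][18-27 ALLOC][28-38 FREE]
Op 8: c = realloc(c, 19) -> NULL (c unchanged); heap: [0-13 ALLOC][14-17 ALLOC][18-27 ALLOC][28-38 FREE]

Answer: [0-13 ALLOC][14-17 ALLOC][18-27 ALLOC][28-38 FREE]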